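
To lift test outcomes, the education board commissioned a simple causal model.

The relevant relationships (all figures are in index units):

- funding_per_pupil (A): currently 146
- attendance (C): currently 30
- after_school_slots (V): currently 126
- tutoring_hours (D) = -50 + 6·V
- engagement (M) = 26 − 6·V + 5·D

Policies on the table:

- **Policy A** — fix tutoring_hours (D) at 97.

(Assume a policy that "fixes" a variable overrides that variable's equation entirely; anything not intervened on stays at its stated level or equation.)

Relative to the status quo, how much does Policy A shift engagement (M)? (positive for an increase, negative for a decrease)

-3045

Baseline:
  V = 126
  D = -50 + 6·126 = 706
  M = 26 − 6·126 + 5·706 = 2800
Policy A (D := 97):
  V = 126
  D = 97
  M = 26 − 6·126 + 5·97 = -245
Change in M: -245 − 2800 = -3045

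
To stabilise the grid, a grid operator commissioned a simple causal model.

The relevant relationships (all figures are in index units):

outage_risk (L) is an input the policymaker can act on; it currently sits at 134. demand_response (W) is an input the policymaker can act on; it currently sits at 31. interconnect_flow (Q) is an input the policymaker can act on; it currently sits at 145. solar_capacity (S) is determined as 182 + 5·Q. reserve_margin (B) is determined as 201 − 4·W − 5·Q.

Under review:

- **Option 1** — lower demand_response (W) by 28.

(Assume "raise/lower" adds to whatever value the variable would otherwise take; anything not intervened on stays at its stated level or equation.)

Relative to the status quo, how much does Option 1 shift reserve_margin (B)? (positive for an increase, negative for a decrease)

Baseline:
  W = 31
  Q = 145
  B = 201 − 4·31 − 5·145 = -648
Option 1 (W − 28):
  W = 31 − 28 = 3
  Q = 145
  B = 201 − 4·3 − 5·145 = -536
Change in B: -536 − (-648) = 112

112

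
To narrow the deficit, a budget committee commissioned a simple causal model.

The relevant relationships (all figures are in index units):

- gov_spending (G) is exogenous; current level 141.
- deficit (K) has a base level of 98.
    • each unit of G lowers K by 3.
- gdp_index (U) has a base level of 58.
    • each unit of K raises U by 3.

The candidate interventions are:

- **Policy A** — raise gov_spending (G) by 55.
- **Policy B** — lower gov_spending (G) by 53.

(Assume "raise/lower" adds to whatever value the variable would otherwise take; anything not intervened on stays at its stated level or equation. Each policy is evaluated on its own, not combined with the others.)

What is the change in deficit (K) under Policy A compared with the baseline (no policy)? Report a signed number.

Baseline:
  G = 141
  K = 98 − 3·141 = -325
Policy A (G + 55):
  G = 141 + 55 = 196
  K = 98 − 3·196 = -490
Change in K: -490 − (-325) = -165

-165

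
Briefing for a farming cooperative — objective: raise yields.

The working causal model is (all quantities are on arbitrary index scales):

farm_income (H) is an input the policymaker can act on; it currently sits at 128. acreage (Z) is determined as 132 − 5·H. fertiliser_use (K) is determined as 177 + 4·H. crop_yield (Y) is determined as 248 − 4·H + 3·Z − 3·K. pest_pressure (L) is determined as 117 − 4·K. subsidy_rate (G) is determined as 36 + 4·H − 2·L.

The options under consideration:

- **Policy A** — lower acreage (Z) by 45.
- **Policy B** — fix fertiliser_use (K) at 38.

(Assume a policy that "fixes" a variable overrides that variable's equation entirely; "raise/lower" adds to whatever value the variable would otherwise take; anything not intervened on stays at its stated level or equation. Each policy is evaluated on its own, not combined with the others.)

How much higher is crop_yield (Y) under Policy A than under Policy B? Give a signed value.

Policy A (Z − 45):
  H = 128
  Z = 132 − 5·128 (−45 from intervention) = -553
  K = 177 + 4·128 = 689
  Y = 248 − 4·128 + 3·(-553) − 3·689 = -3990
Policy B (K := 38):
  H = 128
  Z = 132 − 5·128 = -508
  K = 38
  Y = 248 − 4·128 + 3·(-508) − 3·38 = -1902
Y: -3990 − (-1902) = -2088

-2088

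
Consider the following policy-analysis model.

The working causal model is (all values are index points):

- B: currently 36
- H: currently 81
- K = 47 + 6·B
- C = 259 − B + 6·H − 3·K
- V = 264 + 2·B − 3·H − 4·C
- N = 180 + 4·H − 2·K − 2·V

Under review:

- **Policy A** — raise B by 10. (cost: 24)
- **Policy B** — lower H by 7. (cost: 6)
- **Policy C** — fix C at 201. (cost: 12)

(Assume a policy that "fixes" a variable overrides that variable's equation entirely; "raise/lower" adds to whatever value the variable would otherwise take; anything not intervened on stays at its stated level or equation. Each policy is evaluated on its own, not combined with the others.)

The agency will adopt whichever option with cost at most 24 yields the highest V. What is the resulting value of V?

Policy A (B + 10):
  B = 36 + 10 = 46
  H = 81
  K = 47 + 6·46 = 323
  C = 259 − 46 + 6·81 − 3·323 = -270
  V = 264 + 2·46 − 3·81 − 4·(-270) = 1193
Policy B (H − 7):
  B = 36
  H = 81 − 7 = 74
  K = 47 + 6·36 = 263
  C = 259 − 36 + 6·74 − 3·263 = -122
  V = 264 + 2·36 − 3·74 − 4·(-122) = 602
Policy C (C := 201):
  B = 36
  H = 81
  K = 47 + 6·36 = 263
  C = 201
  V = 264 + 2·36 − 3·81 − 4·201 = -711
Comparing — Policy A: V=1193, Policy B: V=602, Policy C: V=-711. Highest is 1193 (Policy A).

1193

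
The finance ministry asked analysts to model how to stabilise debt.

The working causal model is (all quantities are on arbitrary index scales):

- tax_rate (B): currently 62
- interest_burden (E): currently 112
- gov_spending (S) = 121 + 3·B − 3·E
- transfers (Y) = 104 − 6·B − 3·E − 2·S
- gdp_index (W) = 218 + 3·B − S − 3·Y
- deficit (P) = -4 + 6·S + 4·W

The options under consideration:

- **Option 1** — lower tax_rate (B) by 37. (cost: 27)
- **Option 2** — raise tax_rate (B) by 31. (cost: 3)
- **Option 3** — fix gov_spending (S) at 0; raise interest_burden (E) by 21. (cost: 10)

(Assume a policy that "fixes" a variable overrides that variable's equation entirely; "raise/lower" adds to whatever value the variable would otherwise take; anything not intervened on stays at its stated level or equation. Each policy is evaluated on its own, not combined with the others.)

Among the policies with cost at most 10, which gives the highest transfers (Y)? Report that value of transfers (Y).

-667

Option 2 (B + 31):
  B = 62 + 31 = 93
  E = 112
  S = 121 + 3·93 − 3·112 = 64
  Y = 104 − 6·93 − 3·112 − 2·64 = -918
Option 3 (S := 0, E + 21):
  B = 62
  E = 112 + 21 = 133
  S = 0
  Y = 104 − 6·62 − 3·133 − 2·0 = -667
Comparing — Option 2: Y=-918, Option 3: Y=-667. Highest is -667 (Option 3).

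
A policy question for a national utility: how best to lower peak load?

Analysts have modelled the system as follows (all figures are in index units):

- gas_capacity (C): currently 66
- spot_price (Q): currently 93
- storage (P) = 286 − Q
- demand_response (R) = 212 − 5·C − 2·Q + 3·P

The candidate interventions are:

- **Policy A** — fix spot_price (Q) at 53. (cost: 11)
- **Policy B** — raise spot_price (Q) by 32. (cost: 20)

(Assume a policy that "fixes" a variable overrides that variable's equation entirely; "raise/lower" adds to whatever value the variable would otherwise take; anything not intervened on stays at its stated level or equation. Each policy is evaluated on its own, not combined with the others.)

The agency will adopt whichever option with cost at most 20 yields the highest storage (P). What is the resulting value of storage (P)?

233

Policy A (Q := 53):
  Q = 53
  P = 286 − 53 = 233
Policy B (Q + 32):
  Q = 93 + 32 = 125
  P = 286 − 125 = 161
Comparing — Policy A: P=233, Policy B: P=161. Highest is 233 (Policy A).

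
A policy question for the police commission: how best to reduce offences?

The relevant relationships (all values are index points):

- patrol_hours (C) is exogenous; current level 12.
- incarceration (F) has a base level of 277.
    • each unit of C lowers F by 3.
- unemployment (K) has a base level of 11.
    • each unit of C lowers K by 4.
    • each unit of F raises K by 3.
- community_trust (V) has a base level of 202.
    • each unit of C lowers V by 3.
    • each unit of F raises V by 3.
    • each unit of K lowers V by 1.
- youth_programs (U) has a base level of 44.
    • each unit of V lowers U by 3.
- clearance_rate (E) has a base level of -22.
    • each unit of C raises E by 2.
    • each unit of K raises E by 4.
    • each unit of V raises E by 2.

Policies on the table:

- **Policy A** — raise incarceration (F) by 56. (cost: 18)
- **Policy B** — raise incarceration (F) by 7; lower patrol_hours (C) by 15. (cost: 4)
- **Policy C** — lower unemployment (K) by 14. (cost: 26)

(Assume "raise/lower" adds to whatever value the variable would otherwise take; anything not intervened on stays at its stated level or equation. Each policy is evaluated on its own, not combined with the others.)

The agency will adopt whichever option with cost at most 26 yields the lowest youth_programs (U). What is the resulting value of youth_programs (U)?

-607

Policy A (F + 56):
  C = 12
  F = 277 − 3·12 (+56 from intervention) = 297
  K = 11 − 4·12 + 3·297 = 854
  V = 202 − 3·12 + 3·297 − 854 = 203
  U = 44 − 3·203 = -565
Policy B (F + 7, C − 15):
  C = 12 − 15 = -3
  F = 277 − 3·(-3) (+7 from intervention) = 293
  K = 11 − 4·(-3) + 3·293 = 902
  V = 202 − 3·(-3) + 3·293 − 902 = 188
  U = 44 − 3·188 = -520
Policy C (K − 14):
  C = 12
  F = 277 − 3·12 = 241
  K = 11 − 4·12 + 3·241 (−14 from intervention) = 672
  V = 202 − 3·12 + 3·241 − 672 = 217
  U = 44 − 3·217 = -607
Comparing — Policy A: U=-565, Policy B: U=-520, Policy C: U=-607. Lowest is -607 (Policy C).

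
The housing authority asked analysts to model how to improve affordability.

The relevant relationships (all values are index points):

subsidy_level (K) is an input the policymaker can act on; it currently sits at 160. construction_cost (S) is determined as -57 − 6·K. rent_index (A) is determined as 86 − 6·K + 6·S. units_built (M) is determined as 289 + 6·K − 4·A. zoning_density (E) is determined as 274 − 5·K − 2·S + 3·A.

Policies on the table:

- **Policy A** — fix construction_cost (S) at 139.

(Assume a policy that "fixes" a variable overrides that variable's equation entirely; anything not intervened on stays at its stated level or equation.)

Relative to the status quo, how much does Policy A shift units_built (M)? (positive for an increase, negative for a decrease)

-27744

Baseline:
  K = 160
  S = -57 − 6·160 = -1017
  A = 86 − 6·160 + 6·(-1017) = -6976
  M = 289 + 6·160 − 4·(-6976) = 29153
Policy A (S := 139):
  K = 160
  S = 139
  A = 86 − 6·160 + 6·139 = -40
  M = 289 + 6·160 − 4·(-40) = 1409
Change in M: 1409 − 29153 = -27744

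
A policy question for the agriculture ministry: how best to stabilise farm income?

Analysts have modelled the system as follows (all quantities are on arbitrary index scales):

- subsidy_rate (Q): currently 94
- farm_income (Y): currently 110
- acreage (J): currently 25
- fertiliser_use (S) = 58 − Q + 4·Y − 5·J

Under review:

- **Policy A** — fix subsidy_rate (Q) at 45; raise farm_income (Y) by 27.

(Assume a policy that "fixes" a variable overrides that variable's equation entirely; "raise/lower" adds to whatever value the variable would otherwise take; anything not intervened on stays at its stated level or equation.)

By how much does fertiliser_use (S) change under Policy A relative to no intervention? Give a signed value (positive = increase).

157

Baseline:
  Q = 94
  Y = 110
  J = 25
  S = 58 − 94 + 4·110 − 5·25 = 279
Policy A (Q := 45, Y + 27):
  Q = 45
  Y = 110 + 27 = 137
  J = 25
  S = 58 − 45 + 4·137 − 5·25 = 436
Change in S: 436 − 279 = 157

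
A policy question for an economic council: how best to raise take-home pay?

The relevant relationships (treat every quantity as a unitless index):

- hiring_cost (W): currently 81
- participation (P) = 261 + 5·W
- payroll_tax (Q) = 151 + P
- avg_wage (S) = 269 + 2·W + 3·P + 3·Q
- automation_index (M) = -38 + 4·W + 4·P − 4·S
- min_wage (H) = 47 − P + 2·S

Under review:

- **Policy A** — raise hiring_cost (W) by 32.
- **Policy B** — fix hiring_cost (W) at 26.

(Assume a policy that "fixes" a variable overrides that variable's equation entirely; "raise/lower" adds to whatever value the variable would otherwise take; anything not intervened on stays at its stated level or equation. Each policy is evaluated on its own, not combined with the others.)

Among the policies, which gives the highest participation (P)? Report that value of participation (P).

826

Policy A (W + 32):
  W = 81 + 32 = 113
  P = 261 + 5·113 = 826
Policy B (W := 26):
  W = 26
  P = 261 + 5·26 = 391
Comparing — Policy A: P=826, Policy B: P=391. Highest is 826 (Policy A).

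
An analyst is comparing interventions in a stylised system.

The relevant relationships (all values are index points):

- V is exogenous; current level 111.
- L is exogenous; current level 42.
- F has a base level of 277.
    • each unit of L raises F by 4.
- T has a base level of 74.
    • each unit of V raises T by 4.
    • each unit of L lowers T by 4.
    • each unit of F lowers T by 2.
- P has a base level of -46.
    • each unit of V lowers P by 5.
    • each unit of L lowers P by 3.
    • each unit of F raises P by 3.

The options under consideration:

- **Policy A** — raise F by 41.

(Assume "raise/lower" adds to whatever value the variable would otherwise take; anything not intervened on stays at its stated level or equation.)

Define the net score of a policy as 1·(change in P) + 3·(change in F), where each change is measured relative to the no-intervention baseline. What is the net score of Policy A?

Baseline:
  V = 111
  L = 42
  F = 277 + 4·42 = 445
  P = -46 − 5·111 − 3·42 + 3·445 = 608
Policy A (F + 41):
  V = 111
  L = 42
  F = 277 + 4·42 (+41 from intervention) = 486
  P = -46 − 5·111 − 3·42 + 3·486 = 731
ΔP = 731 − 608 = 123; ΔF = 486 − 445 = 41
Score = 1·123 + 3·41 = 246

246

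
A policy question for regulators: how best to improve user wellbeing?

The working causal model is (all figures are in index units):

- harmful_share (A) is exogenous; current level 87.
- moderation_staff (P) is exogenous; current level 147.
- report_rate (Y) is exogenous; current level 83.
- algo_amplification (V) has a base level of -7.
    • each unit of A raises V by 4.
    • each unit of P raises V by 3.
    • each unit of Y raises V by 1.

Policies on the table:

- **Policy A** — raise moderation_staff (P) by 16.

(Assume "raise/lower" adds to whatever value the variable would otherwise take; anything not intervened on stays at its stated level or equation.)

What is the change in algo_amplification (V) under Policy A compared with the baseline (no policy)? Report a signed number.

48

Baseline:
  A = 87
  P = 147
  Y = 83
  V = -7 + 4·87 + 3·147 + 83 = 865
Policy A (P + 16):
  A = 87
  P = 147 + 16 = 163
  Y = 83
  V = -7 + 4·87 + 3·163 + 83 = 913
Change in V: 913 − 865 = 48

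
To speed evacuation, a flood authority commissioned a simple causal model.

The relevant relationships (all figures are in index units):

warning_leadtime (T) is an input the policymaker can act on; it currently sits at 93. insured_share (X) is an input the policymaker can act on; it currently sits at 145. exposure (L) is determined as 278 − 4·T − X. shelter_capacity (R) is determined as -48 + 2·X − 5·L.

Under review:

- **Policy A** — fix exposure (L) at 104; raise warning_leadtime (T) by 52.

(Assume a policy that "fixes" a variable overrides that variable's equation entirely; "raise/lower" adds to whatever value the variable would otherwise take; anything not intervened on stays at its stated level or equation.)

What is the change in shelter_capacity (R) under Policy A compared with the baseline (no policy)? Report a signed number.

Baseline:
  T = 93
  X = 145
  L = 278 − 4·93 − 145 = -239
  R = -48 + 2·145 − 5·(-239) = 1437
Policy A (L := 104, T + 52):
  T = 93 + 52 = 145
  X = 145
  L = 104
  R = -48 + 2·145 − 5·104 = -278
Change in R: -278 − 1437 = -1715

-1715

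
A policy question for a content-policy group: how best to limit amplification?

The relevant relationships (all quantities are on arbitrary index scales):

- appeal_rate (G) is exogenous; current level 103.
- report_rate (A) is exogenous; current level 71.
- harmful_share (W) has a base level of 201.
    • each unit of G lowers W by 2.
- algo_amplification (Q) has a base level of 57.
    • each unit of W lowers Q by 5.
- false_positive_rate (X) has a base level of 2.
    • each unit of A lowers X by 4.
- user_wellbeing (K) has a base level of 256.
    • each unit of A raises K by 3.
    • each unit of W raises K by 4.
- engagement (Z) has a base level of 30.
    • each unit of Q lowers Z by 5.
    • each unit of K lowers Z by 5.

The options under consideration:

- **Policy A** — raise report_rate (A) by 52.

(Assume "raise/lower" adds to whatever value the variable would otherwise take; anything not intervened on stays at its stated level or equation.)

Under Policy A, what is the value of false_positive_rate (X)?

Policy A (A + 52):
  A = 71 + 52 = 123
  X = 2 − 4·123 = -490

-490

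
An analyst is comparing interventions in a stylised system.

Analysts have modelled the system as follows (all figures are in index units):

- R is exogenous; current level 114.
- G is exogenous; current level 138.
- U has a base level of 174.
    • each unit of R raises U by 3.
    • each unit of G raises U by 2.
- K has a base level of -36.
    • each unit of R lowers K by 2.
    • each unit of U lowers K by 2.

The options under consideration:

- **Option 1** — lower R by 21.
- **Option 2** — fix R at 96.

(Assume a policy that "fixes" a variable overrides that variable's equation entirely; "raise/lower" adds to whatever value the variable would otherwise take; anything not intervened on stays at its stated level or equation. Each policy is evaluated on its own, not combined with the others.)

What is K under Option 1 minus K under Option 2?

24

Option 1 (R − 21):
  R = 114 − 21 = 93
  G = 138
  U = 174 + 3·93 + 2·138 = 729
  K = -36 − 2·93 − 2·729 = -1680
Option 2 (R := 96):
  R = 96
  G = 138
  U = 174 + 3·96 + 2·138 = 738
  K = -36 − 2·96 − 2·738 = -1704
K: -1680 − (-1704) = 24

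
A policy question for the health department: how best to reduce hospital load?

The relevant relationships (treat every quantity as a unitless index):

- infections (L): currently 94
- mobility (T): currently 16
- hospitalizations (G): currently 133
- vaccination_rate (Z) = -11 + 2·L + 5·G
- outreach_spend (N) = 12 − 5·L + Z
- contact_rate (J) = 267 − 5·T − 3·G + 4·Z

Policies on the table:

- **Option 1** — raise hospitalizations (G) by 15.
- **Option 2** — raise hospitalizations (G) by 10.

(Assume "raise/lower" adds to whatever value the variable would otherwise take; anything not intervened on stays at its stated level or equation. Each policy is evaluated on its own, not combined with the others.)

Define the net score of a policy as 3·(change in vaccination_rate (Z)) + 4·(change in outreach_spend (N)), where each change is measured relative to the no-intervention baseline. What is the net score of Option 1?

525

Baseline:
  L = 94
  G = 133
  Z = -11 + 2·94 + 5·133 = 842
  N = 12 − 5·94 + 842 = 384
Option 1 (G + 15):
  L = 94
  G = 133 + 15 = 148
  Z = -11 + 2·94 + 5·148 = 917
  N = 12 − 5·94 + 917 = 459
ΔZ = 917 − 842 = 75; ΔN = 459 − 384 = 75
Score = 3·75 + 4·75 = 525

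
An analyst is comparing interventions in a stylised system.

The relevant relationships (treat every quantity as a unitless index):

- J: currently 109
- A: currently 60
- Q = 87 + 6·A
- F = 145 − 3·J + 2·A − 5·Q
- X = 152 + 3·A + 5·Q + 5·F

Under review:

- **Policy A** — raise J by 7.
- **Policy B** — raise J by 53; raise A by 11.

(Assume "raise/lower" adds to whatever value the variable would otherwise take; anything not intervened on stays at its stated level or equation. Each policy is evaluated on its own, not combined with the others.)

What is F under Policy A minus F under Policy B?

Policy A (J + 7):
  J = 109 + 7 = 116
  A = 60
  Q = 87 + 6·60 = 447
  F = 145 − 3·116 + 2·60 − 5·447 = -2318
Policy B (J + 53, A + 11):
  J = 109 + 53 = 162
  A = 60 + 11 = 71
  Q = 87 + 6·71 = 513
  F = 145 − 3·162 + 2·71 − 5·513 = -2764
F: -2318 − (-2764) = 446

446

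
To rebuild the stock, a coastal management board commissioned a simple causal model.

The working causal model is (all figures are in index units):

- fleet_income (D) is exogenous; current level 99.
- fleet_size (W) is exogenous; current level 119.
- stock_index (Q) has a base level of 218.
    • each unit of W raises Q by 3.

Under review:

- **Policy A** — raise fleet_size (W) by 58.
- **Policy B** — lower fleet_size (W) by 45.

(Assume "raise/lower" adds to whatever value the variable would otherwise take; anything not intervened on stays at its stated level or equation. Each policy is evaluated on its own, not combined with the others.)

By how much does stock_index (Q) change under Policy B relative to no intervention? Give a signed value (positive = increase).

-135

Baseline:
  W = 119
  Q = 218 + 3·119 = 575
Policy B (W − 45):
  W = 119 − 45 = 74
  Q = 218 + 3·74 = 440
Change in Q: 440 − 575 = -135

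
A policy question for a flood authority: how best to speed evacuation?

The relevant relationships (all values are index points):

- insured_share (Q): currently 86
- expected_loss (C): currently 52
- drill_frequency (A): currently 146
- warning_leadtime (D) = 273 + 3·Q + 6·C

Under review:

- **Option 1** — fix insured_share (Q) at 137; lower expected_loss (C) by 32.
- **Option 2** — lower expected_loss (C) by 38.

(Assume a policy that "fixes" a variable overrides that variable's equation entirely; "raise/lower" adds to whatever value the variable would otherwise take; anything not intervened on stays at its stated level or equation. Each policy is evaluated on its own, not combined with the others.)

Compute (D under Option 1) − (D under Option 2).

Option 1 (Q := 137, C − 32):
  Q = 137
  C = 52 − 32 = 20
  D = 273 + 3·137 + 6·20 = 804
Option 2 (C − 38):
  Q = 86
  C = 52 − 38 = 14
  D = 273 + 3·86 + 6·14 = 615
D: 804 − 615 = 189

189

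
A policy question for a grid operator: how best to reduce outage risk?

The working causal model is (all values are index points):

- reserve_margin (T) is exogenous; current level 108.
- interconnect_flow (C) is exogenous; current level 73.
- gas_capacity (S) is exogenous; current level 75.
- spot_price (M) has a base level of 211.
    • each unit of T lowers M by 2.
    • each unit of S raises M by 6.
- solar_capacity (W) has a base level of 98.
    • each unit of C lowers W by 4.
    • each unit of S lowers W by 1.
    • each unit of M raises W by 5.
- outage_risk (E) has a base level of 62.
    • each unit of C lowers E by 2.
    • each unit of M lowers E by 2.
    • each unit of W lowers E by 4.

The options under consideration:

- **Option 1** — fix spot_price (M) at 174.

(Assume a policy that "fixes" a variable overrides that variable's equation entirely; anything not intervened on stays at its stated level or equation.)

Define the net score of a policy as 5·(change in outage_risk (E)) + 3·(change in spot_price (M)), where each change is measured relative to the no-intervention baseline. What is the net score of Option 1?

Baseline:
  T = 108
  C = 73
  S = 75
  M = 211 − 2·108 + 6·75 = 445
  W = 98 − 4·73 − 75 + 5·445 = 1956
  E = 62 − 2·73 − 2·445 − 4·1956 = -8798
Option 1 (M := 174):
  T = 108
  C = 73
  S = 75
  M = 174
  W = 98 − 4·73 − 75 + 5·174 = 601
  E = 62 − 2·73 − 2·174 − 4·601 = -2836
ΔE = -2836 − (-8798) = 5962; ΔM = 174 − 445 = -271
Score = 5·5962 + 3·(-271) = 28997

28997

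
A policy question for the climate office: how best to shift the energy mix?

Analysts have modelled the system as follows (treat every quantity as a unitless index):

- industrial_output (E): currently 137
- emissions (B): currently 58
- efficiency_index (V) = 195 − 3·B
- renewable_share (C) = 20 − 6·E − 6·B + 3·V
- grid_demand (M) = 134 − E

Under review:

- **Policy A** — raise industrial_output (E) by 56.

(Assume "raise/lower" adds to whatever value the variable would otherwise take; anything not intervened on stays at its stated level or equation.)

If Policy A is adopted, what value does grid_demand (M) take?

-59

Policy A (E + 56):
  E = 137 + 56 = 193
  M = 134 − 193 = -59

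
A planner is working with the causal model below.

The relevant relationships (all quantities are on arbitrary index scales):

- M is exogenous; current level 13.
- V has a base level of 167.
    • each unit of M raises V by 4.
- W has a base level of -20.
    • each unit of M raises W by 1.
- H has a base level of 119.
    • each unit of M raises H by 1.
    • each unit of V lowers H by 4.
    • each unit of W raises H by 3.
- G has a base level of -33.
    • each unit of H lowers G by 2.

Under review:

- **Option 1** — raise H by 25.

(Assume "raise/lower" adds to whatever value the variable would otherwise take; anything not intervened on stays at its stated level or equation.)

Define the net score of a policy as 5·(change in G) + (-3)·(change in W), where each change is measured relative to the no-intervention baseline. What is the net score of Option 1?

Baseline:
  M = 13
  V = 167 + 4·13 = 219
  W = -20 + 13 = -7
  H = 119 + 13 − 4·219 + 3·(-7) = -765
  G = -33 − 2·(-765) = 1497
Option 1 (H + 25):
  M = 13
  V = 167 + 4·13 = 219
  W = -20 + 13 = -7
  H = 119 + 13 − 4·219 + 3·(-7) (+25 from intervention) = -740
  G = -33 − 2·(-740) = 1447
ΔG = 1447 − 1497 = -50; ΔW = -7 − (-7) = 0
Score = 5·(-50) + (-3)·0 = -250

-250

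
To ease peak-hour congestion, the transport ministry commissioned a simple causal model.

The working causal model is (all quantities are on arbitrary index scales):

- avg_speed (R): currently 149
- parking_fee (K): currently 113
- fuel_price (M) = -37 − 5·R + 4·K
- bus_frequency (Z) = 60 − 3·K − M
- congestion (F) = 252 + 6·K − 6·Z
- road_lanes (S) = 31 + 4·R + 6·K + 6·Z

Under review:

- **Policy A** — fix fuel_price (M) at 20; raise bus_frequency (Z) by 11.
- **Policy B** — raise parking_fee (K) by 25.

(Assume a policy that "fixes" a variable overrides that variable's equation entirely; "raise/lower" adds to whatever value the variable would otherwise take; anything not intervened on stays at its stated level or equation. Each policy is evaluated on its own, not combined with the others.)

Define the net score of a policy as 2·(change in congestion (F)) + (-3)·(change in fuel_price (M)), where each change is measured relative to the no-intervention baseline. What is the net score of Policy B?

Baseline:
  R = 149
  K = 113
  M = -37 − 5·149 + 4·113 = -330
  Z = 60 − 3·113 − (-330) = 51
  F = 252 + 6·113 − 6·51 = 624
Policy B (K + 25):
  R = 149
  K = 113 + 25 = 138
  M = -37 − 5·149 + 4·138 = -230
  Z = 60 − 3·138 − (-230) = -124
  F = 252 + 6·138 − 6·(-124) = 1824
ΔF = 1824 − 624 = 1200; ΔM = -230 − (-330) = 100
Score = 2·1200 + (-3)·100 = 2100

2100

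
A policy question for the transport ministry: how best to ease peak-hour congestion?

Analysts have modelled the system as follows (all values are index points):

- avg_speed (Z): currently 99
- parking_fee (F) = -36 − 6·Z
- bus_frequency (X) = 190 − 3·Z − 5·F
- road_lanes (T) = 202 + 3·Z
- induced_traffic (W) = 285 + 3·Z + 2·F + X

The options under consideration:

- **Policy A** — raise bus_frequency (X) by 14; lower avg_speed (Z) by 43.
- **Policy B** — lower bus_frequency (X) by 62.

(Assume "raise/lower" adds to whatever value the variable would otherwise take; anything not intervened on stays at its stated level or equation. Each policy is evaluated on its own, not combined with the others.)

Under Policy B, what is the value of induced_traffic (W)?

2303

Policy B (X − 62):
  Z = 99
  F = -36 − 6·99 = -630
  X = 190 − 3·99 − 5·(-630) (−62 from intervention) = 2981
  W = 285 + 3·99 + 2·(-630) + 2981 = 2303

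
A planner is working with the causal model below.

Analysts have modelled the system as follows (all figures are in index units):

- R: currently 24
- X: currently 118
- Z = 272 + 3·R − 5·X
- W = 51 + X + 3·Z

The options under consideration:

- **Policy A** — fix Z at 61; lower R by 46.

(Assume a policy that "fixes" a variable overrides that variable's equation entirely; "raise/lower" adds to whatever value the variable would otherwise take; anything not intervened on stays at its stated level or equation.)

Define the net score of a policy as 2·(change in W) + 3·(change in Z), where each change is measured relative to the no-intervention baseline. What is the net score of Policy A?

2763

Baseline:
  R = 24
  X = 118
  Z = 272 + 3·24 − 5·118 = -246
  W = 51 + 118 + 3·(-246) = -569
Policy A (Z := 61, R − 46):
  R = 24 − 46 = -22
  X = 118
  Z = 61
  W = 51 + 118 + 3·61 = 352
ΔW = 352 − (-569) = 921; ΔZ = 61 − (-246) = 307
Score = 2·921 + 3·307 = 2763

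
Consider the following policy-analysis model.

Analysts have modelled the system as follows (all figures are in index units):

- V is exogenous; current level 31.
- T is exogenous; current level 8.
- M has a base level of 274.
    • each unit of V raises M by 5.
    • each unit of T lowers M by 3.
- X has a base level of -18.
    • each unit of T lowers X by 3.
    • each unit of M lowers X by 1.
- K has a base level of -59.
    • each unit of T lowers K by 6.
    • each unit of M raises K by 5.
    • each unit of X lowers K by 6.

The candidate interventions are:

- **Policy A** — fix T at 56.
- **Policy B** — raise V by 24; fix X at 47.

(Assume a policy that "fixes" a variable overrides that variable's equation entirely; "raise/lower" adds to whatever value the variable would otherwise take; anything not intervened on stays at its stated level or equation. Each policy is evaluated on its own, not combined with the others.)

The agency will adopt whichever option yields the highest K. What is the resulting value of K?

Policy A (T := 56):
  V = 31
  T = 56
  M = 274 + 5·31 − 3·56 = 261
  X = -18 − 3·56 − 261 = -447
  K = -59 − 6·56 + 5·261 − 6·(-447) = 3592
Policy B (V + 24, X := 47):
  V = 31 + 24 = 55
  T = 8
  M = 274 + 5·55 − 3·8 = 525
  X = 47
  K = -59 − 6·8 + 5·525 − 6·47 = 2236
Comparing — Policy A: K=3592, Policy B: K=2236. Highest is 3592 (Policy A).

3592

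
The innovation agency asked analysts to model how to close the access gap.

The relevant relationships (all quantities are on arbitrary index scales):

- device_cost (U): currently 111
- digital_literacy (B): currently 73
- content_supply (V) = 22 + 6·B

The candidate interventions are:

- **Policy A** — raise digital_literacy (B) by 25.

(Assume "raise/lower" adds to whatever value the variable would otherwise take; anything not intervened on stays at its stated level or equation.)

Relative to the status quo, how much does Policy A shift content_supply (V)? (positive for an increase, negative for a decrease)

Baseline:
  B = 73
  V = 22 + 6·73 = 460
Policy A (B + 25):
  B = 73 + 25 = 98
  V = 22 + 6·98 = 610
Change in V: 610 − 460 = 150

150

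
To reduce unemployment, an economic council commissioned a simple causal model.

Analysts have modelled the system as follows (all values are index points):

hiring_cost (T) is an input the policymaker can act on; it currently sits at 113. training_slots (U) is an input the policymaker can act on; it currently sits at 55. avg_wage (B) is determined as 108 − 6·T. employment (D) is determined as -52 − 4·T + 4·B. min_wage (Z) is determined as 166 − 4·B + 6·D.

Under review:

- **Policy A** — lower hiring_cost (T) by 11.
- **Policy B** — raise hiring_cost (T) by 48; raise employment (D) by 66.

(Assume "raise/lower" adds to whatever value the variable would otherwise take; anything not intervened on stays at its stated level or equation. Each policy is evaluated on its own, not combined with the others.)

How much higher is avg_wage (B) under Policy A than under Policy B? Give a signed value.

354

Policy A (T − 11):
  T = 113 − 11 = 102
  B = 108 − 6·102 = -504
Policy B (T + 48, D + 66):
  T = 113 + 48 = 161
  B = 108 − 6·161 = -858
B: -504 − (-858) = 354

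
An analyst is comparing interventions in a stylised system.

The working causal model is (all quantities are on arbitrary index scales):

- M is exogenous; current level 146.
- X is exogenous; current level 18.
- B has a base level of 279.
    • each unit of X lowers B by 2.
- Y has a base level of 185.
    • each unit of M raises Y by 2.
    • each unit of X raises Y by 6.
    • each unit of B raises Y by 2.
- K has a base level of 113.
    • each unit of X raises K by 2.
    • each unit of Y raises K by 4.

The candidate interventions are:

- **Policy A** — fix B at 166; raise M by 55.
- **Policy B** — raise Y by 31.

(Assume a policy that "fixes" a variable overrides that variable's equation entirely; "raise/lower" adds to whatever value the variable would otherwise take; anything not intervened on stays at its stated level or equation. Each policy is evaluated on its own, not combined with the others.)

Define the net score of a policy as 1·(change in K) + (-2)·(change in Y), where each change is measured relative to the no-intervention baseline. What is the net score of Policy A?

-88

Baseline:
  M = 146
  X = 18
  B = 279 − 2·18 = 243
  Y = 185 + 2·146 + 6·18 + 2·243 = 1071
  K = 113 + 2·18 + 4·1071 = 4433
Policy A (B := 166, M + 55):
  M = 146 + 55 = 201
  X = 18
  B = 166
  Y = 185 + 2·201 + 6·18 + 2·166 = 1027
  K = 113 + 2·18 + 4·1027 = 4257
ΔK = 4257 − 4433 = -176; ΔY = 1027 − 1071 = -44
Score = 1·(-176) + (-2)·(-44) = -88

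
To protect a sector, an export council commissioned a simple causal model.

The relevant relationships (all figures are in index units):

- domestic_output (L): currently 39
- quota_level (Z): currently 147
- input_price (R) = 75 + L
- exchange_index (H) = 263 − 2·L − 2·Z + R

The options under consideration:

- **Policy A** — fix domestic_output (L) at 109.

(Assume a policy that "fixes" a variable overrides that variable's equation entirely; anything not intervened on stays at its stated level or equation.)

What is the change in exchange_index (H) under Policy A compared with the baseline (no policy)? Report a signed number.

Baseline:
  L = 39
  Z = 147
  R = 75 + 39 = 114
  H = 263 − 2·39 − 2·147 + 114 = 5
Policy A (L := 109):
  L = 109
  Z = 147
  R = 75 + 109 = 184
  H = 263 − 2·109 − 2·147 + 184 = -65
Change in H: -65 − 5 = -70

-70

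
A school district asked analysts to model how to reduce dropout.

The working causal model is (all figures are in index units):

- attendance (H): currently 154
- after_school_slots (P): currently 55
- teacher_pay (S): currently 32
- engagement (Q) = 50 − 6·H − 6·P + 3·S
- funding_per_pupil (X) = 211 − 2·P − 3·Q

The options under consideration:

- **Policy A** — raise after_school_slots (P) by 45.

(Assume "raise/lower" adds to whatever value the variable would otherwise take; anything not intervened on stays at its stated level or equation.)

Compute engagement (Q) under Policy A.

Policy A (P + 45):
  H = 154
  P = 55 + 45 = 100
  S = 32
  Q = 50 − 6·154 − 6·100 + 3·32 = -1378

-1378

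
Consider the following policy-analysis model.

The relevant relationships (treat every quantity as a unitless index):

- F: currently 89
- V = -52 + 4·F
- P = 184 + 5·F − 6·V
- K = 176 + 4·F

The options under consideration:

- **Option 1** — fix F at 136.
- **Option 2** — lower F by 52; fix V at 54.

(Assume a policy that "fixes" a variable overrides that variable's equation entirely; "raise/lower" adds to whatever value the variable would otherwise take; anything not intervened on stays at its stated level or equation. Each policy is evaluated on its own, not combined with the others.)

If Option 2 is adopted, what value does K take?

Option 2 (F − 52, V := 54):
  F = 89 − 52 = 37
  K = 176 + 4·37 = 324

324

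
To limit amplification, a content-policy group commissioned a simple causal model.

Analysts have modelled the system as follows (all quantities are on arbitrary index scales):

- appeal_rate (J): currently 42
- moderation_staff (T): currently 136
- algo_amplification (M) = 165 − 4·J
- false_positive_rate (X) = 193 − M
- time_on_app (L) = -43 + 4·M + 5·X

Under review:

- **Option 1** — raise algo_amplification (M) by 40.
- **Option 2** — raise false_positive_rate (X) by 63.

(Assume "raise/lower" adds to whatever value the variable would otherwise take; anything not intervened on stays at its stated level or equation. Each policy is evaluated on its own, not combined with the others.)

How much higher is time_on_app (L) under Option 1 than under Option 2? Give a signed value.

-355

Option 1 (M + 40):
  J = 42
  M = 165 − 4·42 (+40 from intervention) = 37
  X = 193 − 37 = 156
  L = -43 + 4·37 + 5·156 = 885
Option 2 (X + 63):
  J = 42
  M = 165 − 4·42 = -3
  X = 193 − (-3) (+63 from intervention) = 259
  L = -43 + 4·(-3) + 5·259 = 1240
L: 885 − 1240 = -355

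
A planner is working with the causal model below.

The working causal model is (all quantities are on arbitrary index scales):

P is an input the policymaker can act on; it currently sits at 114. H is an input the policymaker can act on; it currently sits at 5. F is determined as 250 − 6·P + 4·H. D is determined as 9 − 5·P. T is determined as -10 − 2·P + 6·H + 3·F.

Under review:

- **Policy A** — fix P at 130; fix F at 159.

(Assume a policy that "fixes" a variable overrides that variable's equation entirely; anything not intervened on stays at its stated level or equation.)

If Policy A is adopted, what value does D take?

Policy A (P := 130, F := 159):
  P = 130
  D = 9 − 5·130 = -641

-641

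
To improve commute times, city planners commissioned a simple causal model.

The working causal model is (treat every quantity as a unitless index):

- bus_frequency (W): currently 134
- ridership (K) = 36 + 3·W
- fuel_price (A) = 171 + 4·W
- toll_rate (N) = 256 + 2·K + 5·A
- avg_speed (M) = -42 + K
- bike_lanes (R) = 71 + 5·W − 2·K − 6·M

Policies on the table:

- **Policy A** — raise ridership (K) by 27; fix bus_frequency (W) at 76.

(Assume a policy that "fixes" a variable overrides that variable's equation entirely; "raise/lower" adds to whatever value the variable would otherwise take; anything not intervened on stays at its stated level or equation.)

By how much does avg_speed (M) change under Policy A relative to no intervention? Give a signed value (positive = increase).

-147

Baseline:
  W = 134
  K = 36 + 3·134 = 438
  M = -42 + 438 = 396
Policy A (K + 27, W := 76):
  W = 76
  K = 36 + 3·76 (+27 from intervention) = 291
  M = -42 + 291 = 249
Change in M: 249 − 396 = -147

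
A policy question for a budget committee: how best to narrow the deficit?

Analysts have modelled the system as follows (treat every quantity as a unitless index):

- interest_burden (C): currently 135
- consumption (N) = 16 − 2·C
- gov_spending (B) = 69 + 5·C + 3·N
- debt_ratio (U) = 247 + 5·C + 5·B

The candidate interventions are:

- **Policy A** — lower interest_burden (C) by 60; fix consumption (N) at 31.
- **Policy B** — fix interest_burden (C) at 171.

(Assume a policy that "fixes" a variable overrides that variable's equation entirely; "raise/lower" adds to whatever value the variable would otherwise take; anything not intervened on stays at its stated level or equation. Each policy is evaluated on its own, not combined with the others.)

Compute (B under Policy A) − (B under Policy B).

591

Policy A (C − 60, N := 31):
  C = 135 − 60 = 75
  N = 31
  B = 69 + 5·75 + 3·31 = 537
Policy B (C := 171):
  C = 171
  N = 16 − 2·171 = -326
  B = 69 + 5·171 + 3·(-326) = -54
B: 537 − (-54) = 591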